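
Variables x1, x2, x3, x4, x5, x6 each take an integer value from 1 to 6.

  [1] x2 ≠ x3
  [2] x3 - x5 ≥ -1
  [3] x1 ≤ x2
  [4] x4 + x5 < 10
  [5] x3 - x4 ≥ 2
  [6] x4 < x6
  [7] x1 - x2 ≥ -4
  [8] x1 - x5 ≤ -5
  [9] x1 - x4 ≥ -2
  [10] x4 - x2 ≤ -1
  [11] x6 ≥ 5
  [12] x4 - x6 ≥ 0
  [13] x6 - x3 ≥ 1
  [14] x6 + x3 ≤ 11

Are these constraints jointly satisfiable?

Unsatisfiable

Constraints 2, 7, 8, 10, 12, and 13 give x1 − x2 ≥ -4, x2 − x4 ≥ 1, x4 − x6 ≥ 0, x6 − x3 ≥ 1, x3 − x5 ≥ -1, x5 − x1 ≥ 5.
Adding all 6 inequalities: the left sides telescope to 0, and the right sides sum to (-4) + 1 + 0 + 1 + (-1) + 5 = 2. So 0 ≥ 2, which is false.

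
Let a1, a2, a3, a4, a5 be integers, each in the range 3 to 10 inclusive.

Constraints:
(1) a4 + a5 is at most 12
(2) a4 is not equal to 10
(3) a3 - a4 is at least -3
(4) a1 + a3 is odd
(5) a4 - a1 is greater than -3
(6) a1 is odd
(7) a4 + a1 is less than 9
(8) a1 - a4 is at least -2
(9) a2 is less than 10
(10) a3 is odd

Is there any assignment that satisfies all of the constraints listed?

Constraint 6 makes a1 odd and constraint 10 makes a3 odd, so a1 + a3 must be even. Constraint 4 says a1 + a3 is odd — contradiction.

Unsatisfiable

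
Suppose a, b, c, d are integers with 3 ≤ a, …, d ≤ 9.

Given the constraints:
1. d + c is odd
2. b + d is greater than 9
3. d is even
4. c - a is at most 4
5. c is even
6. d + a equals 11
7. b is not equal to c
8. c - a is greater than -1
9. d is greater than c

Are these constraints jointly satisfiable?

Unsatisfiable

Constraint 3 makes d even and constraint 5 makes c even, so d + c must be even. Constraint 1 says d + c is odd — contradiction.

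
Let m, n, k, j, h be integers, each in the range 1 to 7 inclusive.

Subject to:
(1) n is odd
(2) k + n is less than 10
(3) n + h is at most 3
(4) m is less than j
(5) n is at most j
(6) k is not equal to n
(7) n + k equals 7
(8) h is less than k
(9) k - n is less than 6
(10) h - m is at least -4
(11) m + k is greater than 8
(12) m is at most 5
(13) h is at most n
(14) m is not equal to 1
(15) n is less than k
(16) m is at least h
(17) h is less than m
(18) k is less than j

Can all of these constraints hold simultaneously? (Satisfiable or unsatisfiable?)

Try m = 3, n = 1, k = 6, j = 7, h = 1.
Check constraint 2: k + n = 7; constraint 3: n + h = 2. The remaining constraints are straightforward to verify.

Satisfiable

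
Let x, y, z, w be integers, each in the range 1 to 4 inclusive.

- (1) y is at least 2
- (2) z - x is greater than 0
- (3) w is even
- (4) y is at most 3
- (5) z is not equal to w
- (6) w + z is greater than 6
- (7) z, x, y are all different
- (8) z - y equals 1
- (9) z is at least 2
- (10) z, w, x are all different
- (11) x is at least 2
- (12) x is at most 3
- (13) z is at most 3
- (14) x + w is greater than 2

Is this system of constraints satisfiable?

Constraints 1, 4, 9, 11, 12, and 13 confine each of z, x, y to the 2 values {2, 3}.
Constraint 7 requires all 3 of them to be distinct, but only 2 values are available — impossible by the pigeonhole principle.

Unsatisfiable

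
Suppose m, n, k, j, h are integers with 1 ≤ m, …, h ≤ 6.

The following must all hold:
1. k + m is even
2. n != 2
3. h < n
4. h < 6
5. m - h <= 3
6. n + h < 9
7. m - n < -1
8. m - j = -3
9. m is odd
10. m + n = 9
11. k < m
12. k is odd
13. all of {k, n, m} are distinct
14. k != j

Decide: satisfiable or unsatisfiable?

Satisfiable

Setting (m, n, k, j, h) = (3, 6, 1, 6, 1) satisfies everything: constraint 5: m - h = 2; constraint 6: n + h = 7; constraint 7: m - n = -3, and the others follow.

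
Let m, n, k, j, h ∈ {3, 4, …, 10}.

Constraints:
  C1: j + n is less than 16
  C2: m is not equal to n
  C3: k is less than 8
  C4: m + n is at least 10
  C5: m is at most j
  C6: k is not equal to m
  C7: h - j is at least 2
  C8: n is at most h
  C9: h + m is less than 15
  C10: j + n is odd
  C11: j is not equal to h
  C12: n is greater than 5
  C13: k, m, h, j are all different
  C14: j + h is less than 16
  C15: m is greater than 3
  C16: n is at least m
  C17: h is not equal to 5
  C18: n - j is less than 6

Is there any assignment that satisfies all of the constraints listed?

Setting (m, n, k, j, h) = (4, 9, 3, 6, 9) satisfies everything: constraint 1: j + n = 15; constraint 4: m + n = 13; constraint 7: h - j = 3, and the others follow.

Satisfiable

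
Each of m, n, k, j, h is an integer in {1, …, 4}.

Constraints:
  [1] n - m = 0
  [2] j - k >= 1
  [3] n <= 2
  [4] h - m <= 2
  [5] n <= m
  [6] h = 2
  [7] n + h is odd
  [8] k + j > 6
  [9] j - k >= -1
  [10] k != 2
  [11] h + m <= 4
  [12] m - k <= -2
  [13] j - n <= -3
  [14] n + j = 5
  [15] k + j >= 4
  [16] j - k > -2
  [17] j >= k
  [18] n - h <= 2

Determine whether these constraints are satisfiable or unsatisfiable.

Unsatisfiable

Constraints 2, 4, 12, 13, and 18 give j − k ≥ 1, k − m ≥ 2, m − h ≥ -2, h − n ≥ -2, n − j ≥ 3.
Adding all 5 inequalities: the left sides telescope to 0, and the right sides sum to 1 + 2 + (-2) + (-2) + 3 = 2. So 0 ≥ 2, which is false.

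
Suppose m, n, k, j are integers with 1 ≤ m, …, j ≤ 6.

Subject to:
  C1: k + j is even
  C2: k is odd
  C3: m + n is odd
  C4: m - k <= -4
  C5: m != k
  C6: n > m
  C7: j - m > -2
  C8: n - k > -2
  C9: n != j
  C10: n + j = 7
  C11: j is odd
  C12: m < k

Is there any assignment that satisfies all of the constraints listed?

Satisfiable

The assignment m = 1, n = 6, k = 5, j = 1 works:
  constraint 4 holds since m - k = -4.
  constraint 7 holds since j - m = 0.
  constraint 8 holds since n - k = 1.
The rest check out directly.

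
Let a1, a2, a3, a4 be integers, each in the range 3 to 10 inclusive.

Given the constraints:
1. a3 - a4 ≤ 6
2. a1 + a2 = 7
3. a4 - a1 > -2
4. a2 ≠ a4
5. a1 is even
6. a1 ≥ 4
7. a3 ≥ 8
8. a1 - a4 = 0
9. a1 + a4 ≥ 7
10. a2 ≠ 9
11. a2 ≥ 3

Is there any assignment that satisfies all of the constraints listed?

Take a1 = 4, a2 = 3, a3 = 9, a4 = 4. Then constraint 1: a3 - a4 = 5; constraint 2: a1 + a2 = 7, and every other listed constraint is also met.

Satisfiable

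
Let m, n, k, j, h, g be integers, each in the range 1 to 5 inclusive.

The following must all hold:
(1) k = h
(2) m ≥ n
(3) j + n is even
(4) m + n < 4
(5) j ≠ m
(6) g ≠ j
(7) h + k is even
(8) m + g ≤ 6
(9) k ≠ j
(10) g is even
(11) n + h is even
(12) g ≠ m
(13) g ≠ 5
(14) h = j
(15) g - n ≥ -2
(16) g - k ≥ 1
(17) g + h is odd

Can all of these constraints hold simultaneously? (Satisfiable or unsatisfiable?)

Unsatisfiable

From constraints 1 and 14, k = h = j, so k = j. But constraint 9 says k ≠ j. Contradiction.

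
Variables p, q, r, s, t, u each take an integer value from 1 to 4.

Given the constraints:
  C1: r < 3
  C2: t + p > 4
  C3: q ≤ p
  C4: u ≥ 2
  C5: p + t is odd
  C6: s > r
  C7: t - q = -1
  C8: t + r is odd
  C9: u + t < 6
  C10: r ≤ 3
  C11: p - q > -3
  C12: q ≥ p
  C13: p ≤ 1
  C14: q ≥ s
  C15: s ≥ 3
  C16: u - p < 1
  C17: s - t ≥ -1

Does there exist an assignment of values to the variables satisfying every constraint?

From constraints 14 and 15: q ≥ s and s ≥ 3, so q ≥ 3. From constraints 3 and 13: q ≤ p and p ≤ 1, so q ≤ 1. But 1 < 3, so no value of q works.

Unsatisfiable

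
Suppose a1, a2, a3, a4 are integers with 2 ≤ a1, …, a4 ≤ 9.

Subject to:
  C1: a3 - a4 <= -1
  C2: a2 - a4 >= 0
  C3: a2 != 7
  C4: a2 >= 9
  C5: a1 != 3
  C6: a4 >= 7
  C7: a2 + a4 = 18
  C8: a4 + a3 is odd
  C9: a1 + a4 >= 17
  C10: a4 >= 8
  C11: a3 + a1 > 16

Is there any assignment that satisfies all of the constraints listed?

Satisfiable

Try a1 = 9, a2 = 9, a3 = 8, a4 = 9.
Check constraint 1: a3 - a4 = -1; constraint 2: a2 - a4 = 0; constraint 7: a2 + a4 = 18. The remaining constraints are straightforward to verify.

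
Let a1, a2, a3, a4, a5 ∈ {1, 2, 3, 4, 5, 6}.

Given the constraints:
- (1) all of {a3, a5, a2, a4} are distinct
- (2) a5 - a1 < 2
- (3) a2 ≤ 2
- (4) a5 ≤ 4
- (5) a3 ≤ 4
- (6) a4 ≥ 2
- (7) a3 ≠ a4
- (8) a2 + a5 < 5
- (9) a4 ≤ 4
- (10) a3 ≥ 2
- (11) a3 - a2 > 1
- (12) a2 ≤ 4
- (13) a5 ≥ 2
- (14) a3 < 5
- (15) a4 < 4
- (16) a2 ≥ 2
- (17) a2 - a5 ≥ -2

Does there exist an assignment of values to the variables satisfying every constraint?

Unsatisfiable

Constraints 4, 5, 6, 9, 10, 12, 13, and 16 confine each of a3, a5, a2, a4 to the 3 values {2, …, 4}.
Constraint 1 requires all 4 of them to be distinct, but only 3 values are available — impossible by the pigeonhole principle.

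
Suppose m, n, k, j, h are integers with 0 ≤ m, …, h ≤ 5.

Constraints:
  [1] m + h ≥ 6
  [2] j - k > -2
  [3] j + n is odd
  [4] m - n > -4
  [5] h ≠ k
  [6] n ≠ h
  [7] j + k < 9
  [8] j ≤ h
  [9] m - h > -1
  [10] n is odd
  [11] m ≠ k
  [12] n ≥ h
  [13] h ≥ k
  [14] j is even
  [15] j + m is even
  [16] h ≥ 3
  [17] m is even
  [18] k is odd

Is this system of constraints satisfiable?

The assignment m = 4, n = 5, k = 3, j = 4, h = 4 works:
  constraint 1 holds since m + h = 8.
  constraint 2 holds since j - k = 1.
  constraint 4 holds since m - n = -1.
The rest check out directly.

Satisfiable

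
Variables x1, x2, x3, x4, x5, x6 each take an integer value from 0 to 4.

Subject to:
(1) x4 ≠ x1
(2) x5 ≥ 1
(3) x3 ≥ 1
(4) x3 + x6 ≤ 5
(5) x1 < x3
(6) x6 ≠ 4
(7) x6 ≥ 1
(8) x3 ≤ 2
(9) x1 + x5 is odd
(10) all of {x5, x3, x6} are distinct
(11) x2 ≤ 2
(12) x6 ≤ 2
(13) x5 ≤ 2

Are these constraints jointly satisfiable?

Constraints 2, 3, 7, 8, 12, and 13 confine each of x5, x3, x6 to the 2 values {1, 2}.
Constraint 10 requires all 3 of them to be distinct, but only 2 values are available — impossible by the pigeonhole principle.

Unsatisfiable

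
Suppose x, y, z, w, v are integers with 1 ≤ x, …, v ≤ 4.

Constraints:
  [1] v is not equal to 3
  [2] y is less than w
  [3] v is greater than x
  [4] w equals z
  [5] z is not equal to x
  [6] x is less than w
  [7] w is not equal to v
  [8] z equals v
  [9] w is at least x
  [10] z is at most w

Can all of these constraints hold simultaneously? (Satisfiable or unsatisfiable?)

From constraints 4 and 8, w = z = v, so w = v. But constraint 7 says w ≠ v. Contradiction.

Unsatisfiable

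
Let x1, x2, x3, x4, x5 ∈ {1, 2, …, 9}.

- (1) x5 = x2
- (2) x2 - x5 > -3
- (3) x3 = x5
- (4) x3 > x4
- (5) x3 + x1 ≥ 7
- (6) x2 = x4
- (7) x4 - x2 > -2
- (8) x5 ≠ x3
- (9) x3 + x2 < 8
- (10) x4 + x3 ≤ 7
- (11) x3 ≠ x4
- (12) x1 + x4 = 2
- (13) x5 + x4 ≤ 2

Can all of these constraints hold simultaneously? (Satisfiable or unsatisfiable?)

Unsatisfiable

From constraints 1, 3, and 6, x3 = x5 = x2 = x4, so x3 = x4. But constraint 11 says x3 ≠ x4. Contradiction.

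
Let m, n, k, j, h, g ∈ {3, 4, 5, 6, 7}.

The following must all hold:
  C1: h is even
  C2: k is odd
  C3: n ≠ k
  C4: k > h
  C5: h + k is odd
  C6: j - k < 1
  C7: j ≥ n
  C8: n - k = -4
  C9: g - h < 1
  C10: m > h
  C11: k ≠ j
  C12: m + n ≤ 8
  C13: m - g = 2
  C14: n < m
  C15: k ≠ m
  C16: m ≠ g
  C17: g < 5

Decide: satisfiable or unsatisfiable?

One satisfying assignment is m = 5, n = 3, k = 7, j = 5, h = 4, g = 3.
For the less obvious constraints — constraint 6: j - k = -2; constraint 8: n - k = -4 — and the others hold by inspection.

Satisfiable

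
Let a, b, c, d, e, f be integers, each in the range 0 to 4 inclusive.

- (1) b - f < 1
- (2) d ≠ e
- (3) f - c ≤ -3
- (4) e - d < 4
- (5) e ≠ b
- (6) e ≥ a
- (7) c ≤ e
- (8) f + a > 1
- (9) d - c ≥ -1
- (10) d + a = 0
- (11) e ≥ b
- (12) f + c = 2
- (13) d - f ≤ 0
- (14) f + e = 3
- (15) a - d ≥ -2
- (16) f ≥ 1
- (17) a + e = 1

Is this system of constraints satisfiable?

Unsatisfiable

Constraints 3, 9, and 13 give d − c ≥ -1, c − f ≥ 3, f − d ≥ 0.
Adding all 3 inequalities: the left sides telescope to 0, and the right sides sum to (-1) + 3 + 0 = 2. So 0 ≥ 2, which is false.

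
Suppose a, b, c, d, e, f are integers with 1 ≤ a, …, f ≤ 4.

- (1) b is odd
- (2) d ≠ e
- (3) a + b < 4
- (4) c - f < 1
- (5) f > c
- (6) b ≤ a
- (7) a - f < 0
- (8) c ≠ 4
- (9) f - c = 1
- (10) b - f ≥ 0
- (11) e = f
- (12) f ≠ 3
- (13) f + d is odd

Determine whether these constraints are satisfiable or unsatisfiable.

Unsatisfiable

Constraints 6, 7, and 10 give a < f, f ≤ b, b ≤ a. Chaining: a < f ≤ b ≤ a, which forces a < a — impossible.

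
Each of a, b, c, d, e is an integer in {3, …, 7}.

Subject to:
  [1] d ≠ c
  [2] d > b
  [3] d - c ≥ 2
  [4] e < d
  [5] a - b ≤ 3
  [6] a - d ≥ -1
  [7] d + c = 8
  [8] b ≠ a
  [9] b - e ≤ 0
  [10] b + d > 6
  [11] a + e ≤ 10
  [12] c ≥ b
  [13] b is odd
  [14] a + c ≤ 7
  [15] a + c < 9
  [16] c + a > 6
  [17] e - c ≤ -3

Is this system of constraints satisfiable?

Constraints 3, 5, 6, 9, and 17 give b − a ≥ -3, a − d ≥ -1, d − c ≥ 2, c − e ≥ 3, e − b ≥ 0.
Adding all 5 inequalities: the left sides telescope to 0, and the right sides sum to (-3) + (-1) + 2 + 3 + 0 = 1. So 0 ≥ 1, which is false.

Unsatisfiable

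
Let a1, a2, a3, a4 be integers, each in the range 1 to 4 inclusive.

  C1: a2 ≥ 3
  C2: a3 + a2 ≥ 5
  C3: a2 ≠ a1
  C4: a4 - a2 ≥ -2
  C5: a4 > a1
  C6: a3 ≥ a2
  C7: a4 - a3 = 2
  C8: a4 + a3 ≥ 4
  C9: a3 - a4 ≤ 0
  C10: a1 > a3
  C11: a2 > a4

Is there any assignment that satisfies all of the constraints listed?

Unsatisfiable

Constraints 5, 6, 10, and 11 give a2 ≤ a3, a3 < a1, a1 < a4, a4 < a2. Chaining: a2 ≤ a3 < a1 < a4 < a2, which forces a2 < a2 — impossible.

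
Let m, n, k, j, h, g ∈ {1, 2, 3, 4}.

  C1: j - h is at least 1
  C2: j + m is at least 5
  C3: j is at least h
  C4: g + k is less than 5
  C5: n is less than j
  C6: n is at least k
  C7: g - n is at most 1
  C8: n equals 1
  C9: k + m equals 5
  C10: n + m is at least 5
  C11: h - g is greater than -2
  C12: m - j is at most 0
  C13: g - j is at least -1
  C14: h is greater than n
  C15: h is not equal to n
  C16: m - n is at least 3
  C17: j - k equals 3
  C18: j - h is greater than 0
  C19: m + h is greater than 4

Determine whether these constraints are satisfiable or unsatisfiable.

Unsatisfiable

Constraints 7, 12, 13, and 16 give n − g ≥ -1, g − j ≥ -1, j − m ≥ 0, m − n ≥ 3.
Adding all 4 inequalities: the left sides telescope to 0, and the right sides sum to (-1) + (-1) + 0 + 3 = 1. So 0 ≥ 1, which is false.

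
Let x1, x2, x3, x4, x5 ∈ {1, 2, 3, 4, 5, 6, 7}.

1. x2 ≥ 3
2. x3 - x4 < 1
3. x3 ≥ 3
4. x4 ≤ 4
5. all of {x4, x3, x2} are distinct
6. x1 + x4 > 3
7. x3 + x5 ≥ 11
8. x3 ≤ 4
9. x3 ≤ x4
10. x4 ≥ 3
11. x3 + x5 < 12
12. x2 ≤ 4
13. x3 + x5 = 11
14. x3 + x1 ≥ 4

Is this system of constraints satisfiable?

Constraints 1, 3, 4, 8, 10, and 12 confine each of x4, x3, x2 to the 2 values {3, 4}.
Constraint 5 requires all 3 of them to be distinct, but only 2 values are available — impossible by the pigeonhole principle.

Unsatisfiable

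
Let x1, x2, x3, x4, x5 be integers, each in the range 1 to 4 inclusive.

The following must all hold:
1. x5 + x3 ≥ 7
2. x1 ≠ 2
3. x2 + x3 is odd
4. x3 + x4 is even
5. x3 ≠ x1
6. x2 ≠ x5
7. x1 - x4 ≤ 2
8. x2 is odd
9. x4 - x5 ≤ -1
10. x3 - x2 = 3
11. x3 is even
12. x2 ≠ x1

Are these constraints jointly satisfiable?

Satisfiable

One satisfying assignment is x1 = 3, x2 = 1, x3 = 4, x4 = 2, x5 = 4.
For the less obvious constraints — constraint 1: x5 + x3 = 8; constraint 7: x1 - x4 = 1; constraint 9: x4 - x5 = -2 — and the others hold by inspection.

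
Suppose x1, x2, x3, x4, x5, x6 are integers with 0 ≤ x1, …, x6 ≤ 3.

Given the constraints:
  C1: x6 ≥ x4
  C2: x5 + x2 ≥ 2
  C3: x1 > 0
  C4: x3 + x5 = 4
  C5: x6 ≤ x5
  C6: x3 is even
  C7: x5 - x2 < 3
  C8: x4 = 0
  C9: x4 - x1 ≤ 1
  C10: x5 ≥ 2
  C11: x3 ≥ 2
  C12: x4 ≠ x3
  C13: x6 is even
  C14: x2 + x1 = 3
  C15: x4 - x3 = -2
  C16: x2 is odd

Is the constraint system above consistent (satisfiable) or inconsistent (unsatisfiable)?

Try x1 = 2, x2 = 1, x3 = 2, x4 = 0, x5 = 2, x6 = 0.
Check constraint 2: x5 + x2 = 3; constraint 4: x3 + x5 = 4; constraint 7: x5 - x2 = 1. The remaining constraints are straightforward to verify.

Satisfiable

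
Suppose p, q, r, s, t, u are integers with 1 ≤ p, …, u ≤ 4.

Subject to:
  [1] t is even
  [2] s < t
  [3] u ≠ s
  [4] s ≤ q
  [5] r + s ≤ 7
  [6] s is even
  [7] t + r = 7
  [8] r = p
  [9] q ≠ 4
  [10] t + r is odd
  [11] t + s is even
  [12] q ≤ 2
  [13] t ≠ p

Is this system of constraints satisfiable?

The assignment p = 3, q = 2, r = 3, s = 2, t = 4, u = 3 works:
  constraint 5 holds since r + s = 5.
  constraint 7 holds since t + r = 7.
The rest check out directly.

Satisfiable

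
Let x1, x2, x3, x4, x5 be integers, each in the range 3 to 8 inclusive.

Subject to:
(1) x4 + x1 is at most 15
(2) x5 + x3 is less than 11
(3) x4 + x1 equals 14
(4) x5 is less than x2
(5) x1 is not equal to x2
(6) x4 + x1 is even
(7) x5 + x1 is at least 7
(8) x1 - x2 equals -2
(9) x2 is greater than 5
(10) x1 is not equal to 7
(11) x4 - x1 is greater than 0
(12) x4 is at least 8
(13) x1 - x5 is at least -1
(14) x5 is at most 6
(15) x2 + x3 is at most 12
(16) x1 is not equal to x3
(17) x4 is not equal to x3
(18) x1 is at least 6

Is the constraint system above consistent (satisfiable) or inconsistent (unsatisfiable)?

Satisfiable

Setting (x1, x2, x3, x4, x5) = (6, 8, 4, 8, 4) satisfies everything: constraint 1: x4 + x1 = 14; constraint 2: x5 + x3 = 8; constraint 3: x4 + x1 = 14, and the others follow.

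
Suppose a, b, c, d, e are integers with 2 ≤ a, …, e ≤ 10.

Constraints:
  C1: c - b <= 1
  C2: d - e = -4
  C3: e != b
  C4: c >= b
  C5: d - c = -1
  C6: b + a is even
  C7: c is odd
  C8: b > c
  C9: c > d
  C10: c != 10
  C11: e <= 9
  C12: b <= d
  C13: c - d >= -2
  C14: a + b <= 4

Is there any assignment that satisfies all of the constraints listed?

Constraints 8, 9, and 12 give d < c, c < b, b ≤ d. Chaining: d < c < b ≤ d, which forces d < d — impossible.

Unsatisfiable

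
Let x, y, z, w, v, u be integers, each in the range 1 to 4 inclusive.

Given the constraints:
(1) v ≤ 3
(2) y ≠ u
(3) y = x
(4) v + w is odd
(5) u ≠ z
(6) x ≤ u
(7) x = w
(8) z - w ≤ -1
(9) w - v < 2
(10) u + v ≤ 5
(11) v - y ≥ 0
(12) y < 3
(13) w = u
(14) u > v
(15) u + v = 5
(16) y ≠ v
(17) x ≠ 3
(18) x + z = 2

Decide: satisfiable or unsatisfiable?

From constraints 3, 7, and 13, y = x = w = u, so y = u. But constraint 2 says y ≠ u. Contradiction.

Unsatisfiable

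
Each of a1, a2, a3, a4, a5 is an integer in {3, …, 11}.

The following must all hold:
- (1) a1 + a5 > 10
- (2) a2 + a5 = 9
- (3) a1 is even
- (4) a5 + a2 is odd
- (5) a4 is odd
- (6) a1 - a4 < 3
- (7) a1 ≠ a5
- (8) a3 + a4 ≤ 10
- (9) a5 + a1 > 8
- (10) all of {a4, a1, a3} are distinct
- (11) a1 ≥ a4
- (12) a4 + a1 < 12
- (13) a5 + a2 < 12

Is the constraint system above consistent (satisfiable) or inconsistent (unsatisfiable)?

Satisfiable

Setting (a1, a2, a3, a4, a5) = (6, 4, 4, 5, 5) satisfies everything: constraint 1: a1 + a5 = 11; constraint 2: a2 + a5 = 9, and the others follow.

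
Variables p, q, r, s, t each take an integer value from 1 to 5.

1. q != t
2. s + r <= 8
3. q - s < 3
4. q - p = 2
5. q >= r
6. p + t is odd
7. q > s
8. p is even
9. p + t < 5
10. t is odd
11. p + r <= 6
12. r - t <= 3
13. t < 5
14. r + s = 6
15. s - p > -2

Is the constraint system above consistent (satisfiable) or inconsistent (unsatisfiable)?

Take p = 2, q = 4, r = 4, s = 2, t = 1. Then constraint 2: s + r = 6; constraint 3: q - s = 2; constraint 4: q - p = 2, and every other listed constraint is also met.

Satisfiable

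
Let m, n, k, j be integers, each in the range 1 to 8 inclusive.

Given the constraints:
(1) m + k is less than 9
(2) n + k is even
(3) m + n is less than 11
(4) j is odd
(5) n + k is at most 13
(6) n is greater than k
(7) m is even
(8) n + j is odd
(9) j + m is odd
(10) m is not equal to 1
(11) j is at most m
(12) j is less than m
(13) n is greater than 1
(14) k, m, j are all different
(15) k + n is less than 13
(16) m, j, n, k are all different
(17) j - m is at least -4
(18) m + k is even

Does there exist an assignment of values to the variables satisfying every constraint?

Take m = 2, n = 8, k = 4, j = 1. Then constraint 1: m + k = 6; constraint 3: m + n = 10; constraint 5: n + k = 12, and every other listed constraint is also met.

Satisfiable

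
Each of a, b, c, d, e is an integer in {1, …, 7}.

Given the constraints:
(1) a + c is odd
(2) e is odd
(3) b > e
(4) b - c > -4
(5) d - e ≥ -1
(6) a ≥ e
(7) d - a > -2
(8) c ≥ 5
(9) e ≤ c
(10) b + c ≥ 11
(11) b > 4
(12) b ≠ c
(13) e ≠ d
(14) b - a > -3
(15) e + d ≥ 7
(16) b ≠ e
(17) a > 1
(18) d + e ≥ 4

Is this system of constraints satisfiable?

Try a = 5, b = 5, c = 6, d = 4, e = 3.
Check constraint 4: b - c = -1; constraint 5: d - e = 1; constraint 7: d - a = -1. The remaining constraints are straightforward to verify.

Satisfiable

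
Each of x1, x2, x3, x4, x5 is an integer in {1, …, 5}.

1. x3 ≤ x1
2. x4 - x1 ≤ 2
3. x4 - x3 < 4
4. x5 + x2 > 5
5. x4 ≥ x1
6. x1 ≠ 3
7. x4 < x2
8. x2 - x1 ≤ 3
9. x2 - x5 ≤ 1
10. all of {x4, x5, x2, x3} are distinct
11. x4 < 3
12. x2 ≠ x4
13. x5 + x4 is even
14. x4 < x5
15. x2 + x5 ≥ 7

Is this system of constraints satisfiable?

Satisfiable

One satisfying assignment is x1 = 1, x2 = 3, x3 = 1, x4 = 2, x5 = 4.
For the less obvious constraints — constraint 2: x4 - x1 = 1; constraint 3: x4 - x3 = 1 — and the others hold by inspection.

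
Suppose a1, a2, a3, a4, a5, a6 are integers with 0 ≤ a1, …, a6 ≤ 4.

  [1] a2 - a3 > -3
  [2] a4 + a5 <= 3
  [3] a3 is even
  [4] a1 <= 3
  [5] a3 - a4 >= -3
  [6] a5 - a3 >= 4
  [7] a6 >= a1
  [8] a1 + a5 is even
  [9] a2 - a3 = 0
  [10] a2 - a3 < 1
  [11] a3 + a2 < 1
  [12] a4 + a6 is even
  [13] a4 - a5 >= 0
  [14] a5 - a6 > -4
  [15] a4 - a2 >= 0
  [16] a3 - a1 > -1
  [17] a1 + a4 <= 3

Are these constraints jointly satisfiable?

Constraints 5, 6, and 13 give a3 − a4 ≥ -3, a4 − a5 ≥ 0, a5 − a3 ≥ 4.
Adding all 3 inequalities: the left sides telescope to 0, and the right sides sum to (-3) + 0 + 4 = 1. So 0 ≥ 1, which is false.

Unsatisfiable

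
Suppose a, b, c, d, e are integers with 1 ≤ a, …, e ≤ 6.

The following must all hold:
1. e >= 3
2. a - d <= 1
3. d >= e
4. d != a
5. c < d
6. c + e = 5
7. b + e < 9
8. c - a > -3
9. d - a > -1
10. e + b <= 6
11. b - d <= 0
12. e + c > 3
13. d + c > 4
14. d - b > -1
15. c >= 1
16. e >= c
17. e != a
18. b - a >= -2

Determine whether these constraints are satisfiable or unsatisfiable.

Setting (a, b, c, d, e) = (3, 2, 1, 4, 4) satisfies everything: constraint 2: a - d = -1; constraint 6: c + e = 5, and the others follow.

Satisfiable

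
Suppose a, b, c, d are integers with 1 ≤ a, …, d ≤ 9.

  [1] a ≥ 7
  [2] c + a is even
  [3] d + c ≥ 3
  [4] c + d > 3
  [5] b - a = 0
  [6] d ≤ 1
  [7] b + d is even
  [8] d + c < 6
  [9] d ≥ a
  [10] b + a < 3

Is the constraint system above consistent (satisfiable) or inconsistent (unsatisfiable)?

Unsatisfiable

From constraint 1: a ≥ 7. From constraints 6 and 9: a ≤ d and d ≤ 1, so a ≤ 1. But 1 < 7, so no value of a works.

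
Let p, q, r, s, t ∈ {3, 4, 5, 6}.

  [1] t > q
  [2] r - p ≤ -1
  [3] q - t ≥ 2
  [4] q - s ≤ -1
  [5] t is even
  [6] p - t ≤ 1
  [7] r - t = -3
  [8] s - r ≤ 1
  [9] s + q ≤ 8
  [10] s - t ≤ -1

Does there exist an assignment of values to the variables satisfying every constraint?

Constraints 2, 3, 4, 6, and 8 give p − r ≥ 1, r − s ≥ -1, s − q ≥ 1, q − t ≥ 2, t − p ≥ -1.
Adding all 5 inequalities: the left sides telescope to 0, and the right sides sum to 1 + (-1) + 1 + 2 + (-1) = 2. So 0 ≥ 2, which is false.

Unsatisfiable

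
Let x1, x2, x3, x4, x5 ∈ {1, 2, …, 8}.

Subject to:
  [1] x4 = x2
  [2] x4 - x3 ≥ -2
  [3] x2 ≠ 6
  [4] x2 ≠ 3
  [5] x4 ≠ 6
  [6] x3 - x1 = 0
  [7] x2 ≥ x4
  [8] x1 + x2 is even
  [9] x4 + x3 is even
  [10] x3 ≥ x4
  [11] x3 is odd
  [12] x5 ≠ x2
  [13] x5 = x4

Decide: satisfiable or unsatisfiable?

From constraints 1 and 13, x5 = x4 = x2, so x5 = x2. But constraint 12 says x5 ≠ x2. Contradiction.

Unsatisfiable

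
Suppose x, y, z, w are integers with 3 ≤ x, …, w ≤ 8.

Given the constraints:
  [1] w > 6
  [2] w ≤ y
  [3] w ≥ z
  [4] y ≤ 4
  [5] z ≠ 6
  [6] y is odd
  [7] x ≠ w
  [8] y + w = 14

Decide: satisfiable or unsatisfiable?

From constraint 1: w ≥ 7. From constraints 2 and 4: w ≤ y and y ≤ 4, so w ≤ 4. But 4 < 7, so no value of w works.

Unsatisfiable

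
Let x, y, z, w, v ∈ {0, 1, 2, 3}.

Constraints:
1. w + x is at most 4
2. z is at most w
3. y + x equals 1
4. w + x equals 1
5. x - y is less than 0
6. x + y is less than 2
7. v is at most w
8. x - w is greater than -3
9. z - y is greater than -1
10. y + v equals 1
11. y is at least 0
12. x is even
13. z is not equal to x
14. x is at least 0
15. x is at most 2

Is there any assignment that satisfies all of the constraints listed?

Satisfiable

The assignment x = 0, y = 1, z = 1, w = 1, v = 0 works:
  constraint 1 holds since w + x = 1.
  constraint 3 holds since y + x = 1.
  constraint 4 holds since w + x = 1.
The rest check out directly.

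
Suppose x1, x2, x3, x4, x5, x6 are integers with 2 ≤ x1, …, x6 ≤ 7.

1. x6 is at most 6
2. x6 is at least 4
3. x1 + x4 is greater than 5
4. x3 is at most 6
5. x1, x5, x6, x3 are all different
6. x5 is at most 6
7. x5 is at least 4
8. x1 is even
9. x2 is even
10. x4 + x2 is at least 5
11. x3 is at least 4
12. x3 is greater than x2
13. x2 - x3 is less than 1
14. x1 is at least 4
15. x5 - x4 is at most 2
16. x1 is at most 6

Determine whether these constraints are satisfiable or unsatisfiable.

Unsatisfiable

Constraints 1, 2, 4, 6, 7, 11, 14, and 16 confine each of x1, x5, x6, x3 to the 3 values {4, …, 6}.
Constraint 5 requires all 4 of them to be distinct, but only 3 values are available — impossible by the pigeonhole principle.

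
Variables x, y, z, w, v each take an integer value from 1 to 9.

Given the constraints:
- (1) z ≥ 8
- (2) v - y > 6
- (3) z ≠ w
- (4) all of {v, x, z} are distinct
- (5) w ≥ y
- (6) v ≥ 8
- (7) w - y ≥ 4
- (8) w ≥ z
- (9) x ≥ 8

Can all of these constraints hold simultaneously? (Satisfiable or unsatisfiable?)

Unsatisfiable

Constraints 1, 6, and 9 confine each of v, x, z to the 2 values {8, 9} (the domain already gives each ≤ 9).
Constraint 4 requires all 3 of them to be distinct, but only 2 values are available — impossible by the pigeonhole principle.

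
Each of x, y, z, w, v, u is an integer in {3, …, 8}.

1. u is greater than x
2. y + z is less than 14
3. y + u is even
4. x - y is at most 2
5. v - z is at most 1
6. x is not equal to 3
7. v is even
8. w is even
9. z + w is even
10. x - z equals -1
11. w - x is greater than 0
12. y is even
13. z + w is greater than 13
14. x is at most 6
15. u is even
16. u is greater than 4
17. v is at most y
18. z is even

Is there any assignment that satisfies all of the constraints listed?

Satisfiable

Try x = 5, y = 6, z = 6, w = 8, v = 4, u = 6.
Check constraint 2: y + z = 12; constraint 4: x - y = -1. The remaining constraints are straightforward to verify.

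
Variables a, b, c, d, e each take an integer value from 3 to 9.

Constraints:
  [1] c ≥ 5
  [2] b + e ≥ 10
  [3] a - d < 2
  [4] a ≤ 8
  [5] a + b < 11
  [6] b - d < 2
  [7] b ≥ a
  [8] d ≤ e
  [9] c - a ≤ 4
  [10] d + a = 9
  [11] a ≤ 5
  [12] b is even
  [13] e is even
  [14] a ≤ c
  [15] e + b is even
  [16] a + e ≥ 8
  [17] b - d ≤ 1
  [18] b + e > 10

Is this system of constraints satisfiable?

One satisfying assignment is a = 4, b = 6, c = 6, d = 5, e = 6.
For the less obvious constraints — constraint 2: b + e = 12; constraint 3: a - d = -1; constraint 5: a + b = 10 — and the others hold by inspection.

Satisfiable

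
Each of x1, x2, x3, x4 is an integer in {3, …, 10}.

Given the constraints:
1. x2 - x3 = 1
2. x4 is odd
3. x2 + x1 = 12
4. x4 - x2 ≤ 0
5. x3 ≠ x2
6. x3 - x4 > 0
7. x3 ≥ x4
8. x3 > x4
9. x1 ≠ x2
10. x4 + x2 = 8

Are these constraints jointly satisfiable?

Satisfiable

Try x1 = 7, x2 = 5, x3 = 4, x4 = 3.
Check constraint 1: x2 - x3 = 1; constraint 3: x2 + x1 = 12. The remaining constraints are straightforward to verify.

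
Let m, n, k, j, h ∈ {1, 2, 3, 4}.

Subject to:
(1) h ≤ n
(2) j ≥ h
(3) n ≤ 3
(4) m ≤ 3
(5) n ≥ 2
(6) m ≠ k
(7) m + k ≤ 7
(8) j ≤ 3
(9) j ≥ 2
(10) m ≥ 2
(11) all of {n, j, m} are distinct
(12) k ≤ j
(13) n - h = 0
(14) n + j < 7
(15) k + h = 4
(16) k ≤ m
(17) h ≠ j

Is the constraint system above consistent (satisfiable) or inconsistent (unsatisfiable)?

Unsatisfiable

Constraints 3, 4, 5, 8, 9, and 10 confine each of n, j, m to the 2 values {2, 3}.
Constraint 11 requires all 3 of them to be distinct, but only 2 values are available — impossible by the pigeonhole principle.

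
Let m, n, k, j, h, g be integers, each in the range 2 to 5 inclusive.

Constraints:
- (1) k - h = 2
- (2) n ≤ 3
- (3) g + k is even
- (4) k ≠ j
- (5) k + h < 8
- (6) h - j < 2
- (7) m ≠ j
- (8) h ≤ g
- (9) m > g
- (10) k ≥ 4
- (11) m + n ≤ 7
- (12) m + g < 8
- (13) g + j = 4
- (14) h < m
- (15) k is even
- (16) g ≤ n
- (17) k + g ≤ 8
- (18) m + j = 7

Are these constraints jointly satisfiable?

Satisfiable

Take m = 5, n = 2, k = 4, j = 2, h = 2, g = 2. Then constraint 1: k - h = 2; constraint 5: k + h = 6, and every other listed constraint is also met.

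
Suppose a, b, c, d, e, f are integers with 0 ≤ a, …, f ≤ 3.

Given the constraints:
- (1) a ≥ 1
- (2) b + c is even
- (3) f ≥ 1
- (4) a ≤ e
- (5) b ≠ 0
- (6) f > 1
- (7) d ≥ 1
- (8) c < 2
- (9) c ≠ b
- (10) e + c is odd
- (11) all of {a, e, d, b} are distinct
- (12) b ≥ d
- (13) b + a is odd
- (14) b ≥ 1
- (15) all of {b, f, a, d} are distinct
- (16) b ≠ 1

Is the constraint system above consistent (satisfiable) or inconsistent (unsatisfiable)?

Unsatisfiable

Constraints 1, 3, 7, and 14 confine each of b, f, a, d to the 3 values {1, …, 3} (the domain already gives each ≤ 3).
Constraint 15 requires all 4 of them to be distinct, but only 3 values are available — impossible by the pigeonhole principle.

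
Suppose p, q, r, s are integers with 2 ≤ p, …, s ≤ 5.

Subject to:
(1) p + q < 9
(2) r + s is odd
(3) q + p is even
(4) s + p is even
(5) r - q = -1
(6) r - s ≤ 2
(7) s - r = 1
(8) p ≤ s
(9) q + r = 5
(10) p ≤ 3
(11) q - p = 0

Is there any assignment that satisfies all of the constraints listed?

Setting (p, q, r, s) = (3, 3, 2, 3) satisfies everything: constraint 1: p + q = 6; constraint 5: r - q = -1, and the others follow.

Satisfiable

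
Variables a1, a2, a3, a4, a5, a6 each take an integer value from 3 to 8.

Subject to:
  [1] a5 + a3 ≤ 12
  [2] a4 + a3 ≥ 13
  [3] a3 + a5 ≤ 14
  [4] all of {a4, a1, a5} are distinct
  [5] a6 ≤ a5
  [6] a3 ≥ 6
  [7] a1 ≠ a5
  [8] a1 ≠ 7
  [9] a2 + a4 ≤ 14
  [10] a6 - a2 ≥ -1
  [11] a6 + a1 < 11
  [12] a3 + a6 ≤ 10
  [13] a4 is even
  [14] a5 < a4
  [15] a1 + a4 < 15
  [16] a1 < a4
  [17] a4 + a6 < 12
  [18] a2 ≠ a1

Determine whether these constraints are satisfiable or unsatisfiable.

Satisfiable

Setting (a1, a2, a3, a4, a5, a6) = (6, 3, 7, 8, 4, 3) satisfies everything: constraint 1: a5 + a3 = 11; constraint 2: a4 + a3 = 15, and the others follow.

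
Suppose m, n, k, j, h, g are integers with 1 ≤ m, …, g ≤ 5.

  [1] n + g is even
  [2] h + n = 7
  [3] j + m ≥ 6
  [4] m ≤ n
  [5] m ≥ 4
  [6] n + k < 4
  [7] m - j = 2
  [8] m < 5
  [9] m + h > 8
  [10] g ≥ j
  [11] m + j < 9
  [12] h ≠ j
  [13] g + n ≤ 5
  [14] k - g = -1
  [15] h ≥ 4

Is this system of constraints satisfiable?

Unsatisfiable

From constraint 15: h ≥ 4. From constraints 4 and 5: n ≥ m ≥ 4. Hence h + n ≥ 8. But constraint 2 requires h + n = 7, and 7 < 8. Contradiction.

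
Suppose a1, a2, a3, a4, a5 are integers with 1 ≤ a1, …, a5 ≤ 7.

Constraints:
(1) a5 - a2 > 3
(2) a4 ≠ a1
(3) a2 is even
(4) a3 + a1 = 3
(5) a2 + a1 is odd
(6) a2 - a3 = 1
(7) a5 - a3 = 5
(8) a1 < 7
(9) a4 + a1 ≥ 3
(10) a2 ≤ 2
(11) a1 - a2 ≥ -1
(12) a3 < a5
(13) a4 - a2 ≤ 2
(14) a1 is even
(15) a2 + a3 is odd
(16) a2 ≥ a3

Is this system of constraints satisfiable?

Constraint 3 makes a2 even and constraint 14 makes a1 even, so a2 + a1 must be even. Constraint 5 says a2 + a1 is odd — contradiction.

Unsatisfiable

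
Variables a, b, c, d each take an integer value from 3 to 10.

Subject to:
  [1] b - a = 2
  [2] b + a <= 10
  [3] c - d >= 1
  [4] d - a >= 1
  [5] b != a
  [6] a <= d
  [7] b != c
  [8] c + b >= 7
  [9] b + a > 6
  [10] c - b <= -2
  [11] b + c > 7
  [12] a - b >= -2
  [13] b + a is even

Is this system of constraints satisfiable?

Unsatisfiable

Constraints 3, 4, 10, and 12 give a − b ≥ -2, b − c ≥ 2, c − d ≥ 1, d − a ≥ 1.
Adding all 4 inequalities: the left sides telescope to 0, and the right sides sum to (-2) + 2 + 1 + 1 = 2. So 0 ≥ 2, which is false.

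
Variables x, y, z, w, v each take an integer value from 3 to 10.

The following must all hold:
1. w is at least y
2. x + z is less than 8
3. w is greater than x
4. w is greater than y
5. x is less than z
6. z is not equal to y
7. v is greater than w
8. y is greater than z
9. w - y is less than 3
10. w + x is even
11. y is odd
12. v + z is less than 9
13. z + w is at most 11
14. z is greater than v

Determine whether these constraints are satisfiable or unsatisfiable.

Constraints 1, 7, 8, and 14 give w < v, v < z, z < y, y ≤ w. Chaining: w < v < z < y ≤ w, which forces w < w — impossible.

Unsatisfiable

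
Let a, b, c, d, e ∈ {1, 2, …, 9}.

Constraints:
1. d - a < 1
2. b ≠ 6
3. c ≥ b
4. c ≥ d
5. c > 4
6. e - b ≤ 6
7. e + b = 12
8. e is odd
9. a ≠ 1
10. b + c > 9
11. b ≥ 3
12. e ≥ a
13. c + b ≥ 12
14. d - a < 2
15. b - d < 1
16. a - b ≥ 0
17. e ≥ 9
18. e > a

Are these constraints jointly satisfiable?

Setting (a, b, c, d, e) = (4, 3, 9, 3, 9) satisfies everything: constraint 1: d - a = -1; constraint 6: e - b = 6, and the others follow.

Satisfiable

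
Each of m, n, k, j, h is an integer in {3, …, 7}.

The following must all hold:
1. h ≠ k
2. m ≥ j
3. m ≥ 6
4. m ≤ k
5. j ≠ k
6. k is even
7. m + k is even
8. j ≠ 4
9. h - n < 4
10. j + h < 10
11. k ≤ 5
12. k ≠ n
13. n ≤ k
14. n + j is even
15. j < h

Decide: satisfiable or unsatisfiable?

Unsatisfiable

From constraint 3: m ≥ 6. From constraints 4 and 11: m ≤ k and k ≤ 5, so m ≤ 5. But 5 < 6, so no value of m works.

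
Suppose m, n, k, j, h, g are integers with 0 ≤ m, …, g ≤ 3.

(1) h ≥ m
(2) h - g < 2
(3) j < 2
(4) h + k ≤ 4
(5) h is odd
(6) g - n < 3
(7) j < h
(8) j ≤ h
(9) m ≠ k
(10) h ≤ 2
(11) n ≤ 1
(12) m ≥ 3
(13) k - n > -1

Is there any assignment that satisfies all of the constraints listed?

Unsatisfiable

From constraints 1 and 12: h ≥ m and m ≥ 3, so h ≥ 3. From constraint 10: h ≤ 2. But 2 < 3, so no value of h works.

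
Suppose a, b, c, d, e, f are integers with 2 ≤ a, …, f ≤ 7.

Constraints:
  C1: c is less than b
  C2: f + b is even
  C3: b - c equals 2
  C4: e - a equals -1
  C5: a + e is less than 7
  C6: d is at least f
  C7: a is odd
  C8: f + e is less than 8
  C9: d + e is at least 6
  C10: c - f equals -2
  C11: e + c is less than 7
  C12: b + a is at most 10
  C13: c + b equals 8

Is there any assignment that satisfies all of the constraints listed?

Try a = 3, b = 5, c = 3, d = 5, e = 2, f = 5.
Check constraint 3: b - c = 2; constraint 4: e - a = -1. The remaining constraints are straightforward to verify.

Satisfiable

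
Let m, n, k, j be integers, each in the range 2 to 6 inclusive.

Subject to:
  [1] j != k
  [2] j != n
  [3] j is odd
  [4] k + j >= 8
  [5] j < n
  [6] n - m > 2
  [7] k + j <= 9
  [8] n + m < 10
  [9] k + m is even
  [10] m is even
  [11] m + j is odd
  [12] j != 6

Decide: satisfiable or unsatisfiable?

Satisfiable

Setting (m, n, k, j) = (2, 6, 6, 3) satisfies everything: constraint 4: k + j = 9; constraint 6: n - m = 4, and the others follow.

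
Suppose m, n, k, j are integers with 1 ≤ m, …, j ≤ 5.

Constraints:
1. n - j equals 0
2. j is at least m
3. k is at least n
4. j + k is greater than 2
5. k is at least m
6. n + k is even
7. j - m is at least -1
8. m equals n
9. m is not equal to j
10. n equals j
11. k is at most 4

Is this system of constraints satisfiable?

Unsatisfiable

From constraints 8 and 10, m = n = j, so m = j. But constraint 9 says m ≠ j. Contradiction.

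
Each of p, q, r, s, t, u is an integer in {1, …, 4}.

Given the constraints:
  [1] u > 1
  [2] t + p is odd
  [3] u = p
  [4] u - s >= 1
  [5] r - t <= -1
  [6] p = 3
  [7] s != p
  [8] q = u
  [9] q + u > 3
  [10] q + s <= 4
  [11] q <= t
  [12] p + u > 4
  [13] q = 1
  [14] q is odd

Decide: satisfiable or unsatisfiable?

Unsatisfiable

Constraint 13 fixes q = 1 and constraint 6 fixes p = 3. Constraints 3 and 8 give q = u = p, so q = p. But 1 ≠ 3 — contradiction.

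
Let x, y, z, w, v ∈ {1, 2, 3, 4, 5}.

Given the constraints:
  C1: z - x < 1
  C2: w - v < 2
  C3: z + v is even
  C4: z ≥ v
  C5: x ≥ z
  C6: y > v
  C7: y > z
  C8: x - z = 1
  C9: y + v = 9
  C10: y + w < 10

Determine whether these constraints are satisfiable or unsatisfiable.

Take x = 5, y = 5, z = 4, w = 3, v = 4. Then constraint 1: z - x = -1; constraint 2: w - v = -1, and every other listed constraint is also met.

Satisfiable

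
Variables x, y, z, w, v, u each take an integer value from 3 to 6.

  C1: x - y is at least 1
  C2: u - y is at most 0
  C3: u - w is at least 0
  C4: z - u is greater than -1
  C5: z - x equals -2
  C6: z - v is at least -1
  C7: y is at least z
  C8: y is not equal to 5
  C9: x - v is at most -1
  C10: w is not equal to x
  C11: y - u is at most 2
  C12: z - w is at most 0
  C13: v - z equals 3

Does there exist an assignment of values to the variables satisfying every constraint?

Unsatisfiable

Constraints 1, 2, 3, 6, 9, and 12 give z − v ≥ -1, v − x ≥ 1, x − y ≥ 1, y − u ≥ 0, u − w ≥ 0, w − z ≥ 0.
Adding all 6 inequalities: the left sides telescope to 0, and the right sides sum to (-1) + 1 + 1 + 0 + 0 + 0 = 1. So 0 ≥ 1, which is false.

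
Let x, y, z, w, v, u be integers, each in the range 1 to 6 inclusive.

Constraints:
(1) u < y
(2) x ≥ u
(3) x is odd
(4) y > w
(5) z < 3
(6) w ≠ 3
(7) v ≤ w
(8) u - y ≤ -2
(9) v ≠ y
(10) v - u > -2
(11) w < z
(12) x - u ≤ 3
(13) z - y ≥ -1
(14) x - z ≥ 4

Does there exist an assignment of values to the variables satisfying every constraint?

Constraints 8, 12, 13, and 14 give y − u ≥ 2, u − x ≥ -3, x − z ≥ 4, z − y ≥ -1.
Adding all 4 inequalities: the left sides telescope to 0, and the right sides sum to 2 + (-3) + 4 + (-1) = 2. So 0 ≥ 2, which is false.

Unsatisfiable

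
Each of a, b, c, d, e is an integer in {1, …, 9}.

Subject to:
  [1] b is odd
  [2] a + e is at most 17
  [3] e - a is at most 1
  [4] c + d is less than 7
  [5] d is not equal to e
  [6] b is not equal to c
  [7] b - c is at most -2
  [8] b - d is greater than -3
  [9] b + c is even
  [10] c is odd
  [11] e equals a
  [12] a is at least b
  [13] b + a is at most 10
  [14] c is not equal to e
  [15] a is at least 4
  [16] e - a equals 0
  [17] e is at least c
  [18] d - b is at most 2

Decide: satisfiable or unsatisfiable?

Satisfiable

One satisfying assignment is a = 8, b = 1, c = 3, d = 3, e = 8.
For the less obvious constraints — constraint 2: a + e = 16; constraint 3: e - a = 0 — and the others hold by inspection.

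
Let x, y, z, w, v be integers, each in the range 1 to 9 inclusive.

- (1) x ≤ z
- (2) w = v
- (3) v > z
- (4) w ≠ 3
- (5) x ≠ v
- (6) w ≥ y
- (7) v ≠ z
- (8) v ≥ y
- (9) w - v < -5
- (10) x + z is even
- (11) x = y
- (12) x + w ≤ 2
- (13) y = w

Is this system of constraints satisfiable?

From constraints 2, 11, and 13, x = y = w = v, so x = v. But constraint 5 says x ≠ v. Contradiction.

Unsatisfiable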